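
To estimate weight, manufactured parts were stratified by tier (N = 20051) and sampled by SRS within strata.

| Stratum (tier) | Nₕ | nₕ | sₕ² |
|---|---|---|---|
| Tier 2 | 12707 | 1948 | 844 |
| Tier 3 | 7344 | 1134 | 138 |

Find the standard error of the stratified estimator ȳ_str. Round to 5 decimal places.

Var(ȳ_str) = Σₕ Wₕ²(1 − fₕ)sₕ²/nₕ with Wₕ = Nₕ/N, N = 20051.
Tier 2: Wₕ = 0.63373398; term = 0.63373398²·(1 − 0.15330133)·844/1948 = 0.14733175.
Tier 3: Wₕ = 0.36626602; term = 0.36626602²·(1 − 0.15441176)·138/1134 = 0.013804422.
Sum = 0.16113617.
SE = √(0.16113617) = 0.40142.

0.40142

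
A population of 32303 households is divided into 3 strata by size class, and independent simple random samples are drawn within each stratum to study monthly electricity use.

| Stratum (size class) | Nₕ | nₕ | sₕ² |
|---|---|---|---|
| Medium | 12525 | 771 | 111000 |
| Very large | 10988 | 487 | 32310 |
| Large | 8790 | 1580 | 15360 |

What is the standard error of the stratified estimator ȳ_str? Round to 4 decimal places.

Var(ȳ_str) = Σₕ Wₕ²(1 − fₕ)sₕ²/nₕ with Wₕ = Nₕ/N, N = 32303.
Medium: Wₕ = 0.38773489; term = 0.38773489²·(1 − 0.06155689)·111000/771 = 20.311702.
Very large: Wₕ = 0.34015417; term = 0.34015417²·(1 − 0.04432108)·32310/487 = 7.3362072.
Large: Wₕ = 0.27211095; term = 0.27211095²·(1 − 0.17974972)·15360/1580 = 0.59043563.
Sum = 28.238345.
SE = √(28.238345) = 5.3140.

5.3140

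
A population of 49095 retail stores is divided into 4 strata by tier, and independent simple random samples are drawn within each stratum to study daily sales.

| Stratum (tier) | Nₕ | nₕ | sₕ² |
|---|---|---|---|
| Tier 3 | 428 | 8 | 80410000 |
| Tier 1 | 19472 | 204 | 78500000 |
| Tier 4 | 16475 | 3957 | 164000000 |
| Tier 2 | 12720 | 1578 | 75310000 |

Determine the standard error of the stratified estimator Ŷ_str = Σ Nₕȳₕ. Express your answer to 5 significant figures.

1.2708 × 10^7

Var(Ŷ_str) = Σₕ Nₕ²(1 − fₕ)sₕ²/nₕ.
Tier 3: 428²·(1 − 8/428)·80410000/8 = 1.8068127 × 10^12.
Tier 1: 19472²·(1 − 204/19472)·78500000/204 = 1.4437323 × 10^14.
Tier 4: 16475²·(1 − 3957/16475)·164000000/3957 = 8.5474815 × 10^12.
Tier 2: 12720²·(1 − 1578/12720)·75310000/1578 = 6.7638803 × 10^12.
Sum = 1.614914 × 10^14.
SE = √(1.614914 × 10^14) = 1.2708 × 10^7.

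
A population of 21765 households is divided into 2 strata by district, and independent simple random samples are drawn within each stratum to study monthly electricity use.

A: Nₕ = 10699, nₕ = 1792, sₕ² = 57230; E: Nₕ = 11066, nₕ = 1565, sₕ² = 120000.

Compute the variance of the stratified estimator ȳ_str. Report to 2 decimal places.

Var(ȳ_str) = Σₕ Wₕ²(1 − fₕ)sₕ²/nₕ with Wₕ = Nₕ/N, N = 21765.
A: Wₕ = 0.49156903; term = 0.49156903²·(1 − 0.16749229)·57230/1792 = 6.4245548.
E: Wₕ = 0.50843097; term = 0.50843097²·(1 − 0.14142418)·120000/1565 = 17.01804.
Sum = 23.442595.

23.44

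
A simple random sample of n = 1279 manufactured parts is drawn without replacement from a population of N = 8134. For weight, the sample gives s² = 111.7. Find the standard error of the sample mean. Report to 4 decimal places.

Under SRS without replacement, Var(ȳ) = (1 − f)·s²/n with f = n/N = 1279/8134 = 0.15724121.
Var(ȳ) = (1 − 0.15724121)·111.7/1279 = 0.84275879·0.087333855 = 0.073601374.
SE(ȳ) = √(0.073601374) = 0.2713.

0.2713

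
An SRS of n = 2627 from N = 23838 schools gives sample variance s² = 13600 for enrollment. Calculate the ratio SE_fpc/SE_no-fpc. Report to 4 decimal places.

f = n/N = 2627/23838 = 0.11020220.
SE_no-fpc = √(s²/n) = 2.2753039; SE_fpc = √((1−f)s²/n) = 2.1462736.
Ratio = √(1−f) = 0.94329094.

0.9433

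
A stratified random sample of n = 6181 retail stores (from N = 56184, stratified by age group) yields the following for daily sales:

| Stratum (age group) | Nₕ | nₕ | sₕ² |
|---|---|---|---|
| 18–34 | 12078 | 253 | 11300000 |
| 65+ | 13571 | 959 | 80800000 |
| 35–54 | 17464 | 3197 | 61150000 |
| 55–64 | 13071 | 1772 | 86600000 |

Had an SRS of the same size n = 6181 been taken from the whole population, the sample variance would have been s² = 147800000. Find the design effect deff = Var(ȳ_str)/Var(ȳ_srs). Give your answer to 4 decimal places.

0.4880

Var(ȳ_str) = Σ Wₕ²(1−fₕ)sₕ²/nₕ with Wₕ = Nₕ/56184:
  18–34: (12078/56184)²·(1−253/12078)·11300000/253 = 2020.8254
  65+: (13571/56184)²·(1−959/13571)·80800000/959 = 4568.3909
  35–54: (17464/56184)²·(1−3197/17464)·61150000/3197 = 1509.7495
  55–64: (13071/56184)²·(1−1772/13071)·86600000/1772 = 2286.5341
  → Var(ȳ_str) = 10385.5.
Var(ȳ_srs) = (1 − 6181/56184)·147800000/6181 = 21281.346.
deff = 10385.5 / 21281.346 = 0.4880.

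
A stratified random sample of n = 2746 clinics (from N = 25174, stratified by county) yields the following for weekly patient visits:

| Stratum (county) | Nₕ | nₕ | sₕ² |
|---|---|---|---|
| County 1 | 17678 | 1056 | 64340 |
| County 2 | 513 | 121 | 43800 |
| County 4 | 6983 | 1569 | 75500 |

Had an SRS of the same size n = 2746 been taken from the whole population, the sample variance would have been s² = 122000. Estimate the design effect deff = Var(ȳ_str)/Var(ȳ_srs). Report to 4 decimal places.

Var(ȳ_str) = Σ Wₕ²(1−fₕ)sₕ²/nₕ with Wₕ = Nₕ/25174:
  County 1: (17678/25174)²·(1−1056/17678)·64340/1056 = 28.250692
  County 2: (513/25174)²·(1−121/513)·43800/121 = 0.114865
  County 4: (6983/25174)²·(1−1569/6983)·75500/1569 = 2.8706474
  → Var(ȳ_str) = 31.236204.
Var(ȳ_srs) = (1 − 2746/25174)·122000/2746 = 39.581989.
deff = 31.236204 / 39.581989 = 0.7892.

0.7892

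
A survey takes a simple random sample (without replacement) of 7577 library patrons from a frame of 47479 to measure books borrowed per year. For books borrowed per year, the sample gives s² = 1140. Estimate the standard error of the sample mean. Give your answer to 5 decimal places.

Under SRS without replacement, Var(ȳ) = (1 − f)·s²/n with f = n/N = 7577/47479 = 0.15958634.
Var(ȳ) = (1 − 0.15958634)·1140/7577 = 0.84041366·0.15045533 = 0.12644471.
SE(ȳ) = √(0.12644471) = 0.35559.

0.35559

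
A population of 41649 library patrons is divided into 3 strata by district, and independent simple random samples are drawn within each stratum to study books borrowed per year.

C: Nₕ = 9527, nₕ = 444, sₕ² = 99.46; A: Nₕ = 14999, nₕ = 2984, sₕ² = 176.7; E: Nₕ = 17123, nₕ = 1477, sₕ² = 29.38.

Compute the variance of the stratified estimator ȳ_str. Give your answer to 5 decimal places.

0.02040

Var(ȳ_str) = Σₕ Wₕ²(1 − fₕ)sₕ²/nₕ with Wₕ = Nₕ/N, N = 41649.
C: Wₕ = 0.22874499; term = 0.22874499²·(1 − 0.04660439)·99.46/444 = 0.011174853.
A: Wₕ = 0.36012869; term = 0.36012869²·(1 − 0.19894660)·176.7/2984 = 0.0061519763.
E: Wₕ = 0.41112632; term = 0.41112632²·(1 − 0.08625825)·29.38/1477 = 0.0030721706.
Sum = 0.020399.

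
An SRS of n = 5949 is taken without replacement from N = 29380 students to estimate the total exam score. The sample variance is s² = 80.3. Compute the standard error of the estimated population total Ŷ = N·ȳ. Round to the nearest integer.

3048

Var(Ŷ) = N²·Var(ȳ) = N²·(1 − n/N)·s²/n.
f = 5949/29380 = 0.20248468; Var(ȳ) = 0.79751532·80.3/5949 = 0.010764915.
Var(Ŷ) = 29380² · 0.010764915 = 9.2921067 × 10^6.
SE(Ŷ) = √(9.2921067 × 10^6) = 3048.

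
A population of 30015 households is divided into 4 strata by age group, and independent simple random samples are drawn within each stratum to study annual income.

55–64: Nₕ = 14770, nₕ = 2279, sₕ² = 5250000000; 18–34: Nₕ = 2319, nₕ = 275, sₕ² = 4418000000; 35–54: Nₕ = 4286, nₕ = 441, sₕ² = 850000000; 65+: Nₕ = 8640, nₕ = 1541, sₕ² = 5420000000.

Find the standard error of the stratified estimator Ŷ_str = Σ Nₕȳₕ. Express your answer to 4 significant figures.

Var(Ŷ_str) = Σₕ Nₕ²(1 − fₕ)sₕ²/nₕ.
55–64: 14770²·(1 − 2279/14770)·5250000000/2279 = 4.2500367 × 10^14.
18–34: 2319²·(1 − 275/2319)·4418000000/275 = 7.6150833 × 10^13.
35–54: 4286²·(1 − 441/4286)·850000000/441 = 3.1763536 × 10^13.
65+: 8640²·(1 − 1541/8640)·5420000000/1541 = 2.1572852 × 10^14.
Sum = 7.4864656 × 10^14.
SE = √(7.4864656 × 10^14) = 2.736 × 10^7.

2.736 × 10^7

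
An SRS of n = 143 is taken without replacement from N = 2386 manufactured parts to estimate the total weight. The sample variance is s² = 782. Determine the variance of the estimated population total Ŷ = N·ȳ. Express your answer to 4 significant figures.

2.927 × 10^7

Var(Ŷ) = N²·Var(ȳ) = N²·(1 − n/N)·s²/n.
f = 143/2386 = 0.05993294; Var(ȳ) = 0.94006706·782/143 = 5.1407863.
Var(Ŷ) = 2386² · 5.1407863 = 2.9266476 × 10^7.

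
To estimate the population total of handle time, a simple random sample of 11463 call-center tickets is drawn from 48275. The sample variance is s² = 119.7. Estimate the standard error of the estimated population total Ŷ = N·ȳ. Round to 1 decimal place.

Var(Ŷ) = N²·Var(ȳ) = N²·(1 − n/N)·s²/n.
f = 11463/48275 = 0.23745210; Var(ȳ) = 0.76254790·119.7/11463 = 0.0079627483.
Var(Ŷ) = 48275² · 0.0079627483 = 1.8556991 × 10^7.
SE(Ŷ) = √(1.8556991 × 10^7) = 4307.8.

4307.8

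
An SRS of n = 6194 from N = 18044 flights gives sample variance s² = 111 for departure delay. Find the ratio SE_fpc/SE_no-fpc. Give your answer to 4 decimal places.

0.8104

f = n/N = 6194/18044 = 0.34327200.
SE_no-fpc = √(s²/n) = 0.13386773; SE_fpc = √((1−f)s²/n) = 0.10848474.
Ratio = √(1−f) = 0.81038756.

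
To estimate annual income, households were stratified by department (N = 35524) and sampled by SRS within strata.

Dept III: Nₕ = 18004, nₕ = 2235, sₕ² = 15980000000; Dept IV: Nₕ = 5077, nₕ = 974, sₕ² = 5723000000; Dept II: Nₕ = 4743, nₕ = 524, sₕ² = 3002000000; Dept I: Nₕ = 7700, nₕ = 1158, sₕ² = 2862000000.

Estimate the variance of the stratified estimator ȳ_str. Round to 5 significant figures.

Var(ȳ_str) = Σₕ Wₕ²(1 − fₕ)sₕ²/nₕ with Wₕ = Nₕ/N, N = 35524.
Dept III: Wₕ = 0.50681230; term = 0.50681230²·(1 − 0.12413908)·15980000000/2235 = 1.6085282 × 10^6.
Dept IV: Wₕ = 0.14291746; term = 0.14291746²·(1 − 0.19184558)·5723000000/974 = 96990.622.
Dept II: Wₕ = 0.13351537; term = 0.13351537²·(1 − 0.11047860)·3002000000/524 = 90844.435.
Dept I: Wₕ = 0.21675487; term = 0.21675487²·(1 − 0.15038961)·2862000000/1158 = 98654.889.
Sum = 1.8950181 × 10^6.

1.8950 × 10^6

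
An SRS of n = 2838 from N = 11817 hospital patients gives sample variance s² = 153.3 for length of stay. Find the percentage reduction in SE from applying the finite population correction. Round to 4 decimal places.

f = n/N = 2838/11817 = 0.24016248.
SE_no-fpc = √(s²/n) = 0.23241539; SE_fpc = √((1−f)s²/n) = 0.20259338.
Ratio = √(1−f) = 0.87168660. Reduction = 100·(1 − 0.87168660) = 12.8313%.

12.8313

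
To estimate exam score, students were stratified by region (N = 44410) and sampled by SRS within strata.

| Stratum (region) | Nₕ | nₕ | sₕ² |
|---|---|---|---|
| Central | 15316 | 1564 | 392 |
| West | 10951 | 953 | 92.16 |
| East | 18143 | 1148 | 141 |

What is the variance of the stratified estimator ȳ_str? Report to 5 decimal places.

0.05134

Var(ȳ_str) = Σₕ Wₕ²(1 − fₕ)sₕ²/nₕ with Wₕ = Nₕ/N, N = 44410.
Central: Wₕ = 0.34487728; term = 0.34487728²·(1 − 0.10211543)·392/1564 = 0.026766957.
West: Wₕ = 0.24658861; term = 0.24658861²·(1 − 0.08702402)·92.16/953 = 0.0053685244.
East: Wₕ = 0.40853411; term = 0.40853411²·(1 − 0.06327509)·141/1148 = 0.019201977.
Sum = 0.051337458.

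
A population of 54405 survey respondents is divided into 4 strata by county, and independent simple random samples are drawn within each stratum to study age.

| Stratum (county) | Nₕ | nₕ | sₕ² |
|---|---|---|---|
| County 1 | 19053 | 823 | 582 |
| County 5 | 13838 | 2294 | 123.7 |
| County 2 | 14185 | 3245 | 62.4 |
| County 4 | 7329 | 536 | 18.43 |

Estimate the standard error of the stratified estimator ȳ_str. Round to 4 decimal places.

0.2958

Var(ȳ_str) = Σₕ Wₕ²(1 − fₕ)sₕ²/nₕ with Wₕ = Nₕ/N, N = 54405.
County 1: Wₕ = 0.35020678; term = 0.35020678²·(1 − 0.04319530)·582/823 = 0.082984228.
County 5: Wₕ = 0.25435162; term = 0.25435162²·(1 − 0.16577540)·123.7/2294 = 0.0029102366.
County 2: Wₕ = 0.26072971; term = 0.26072971²·(1 − 0.22876278)·62.4/3245 = 0.001008182.
County 4: Wₕ = 0.13471188; term = 0.13471188²·(1 − 0.07313412)·18.43/536 = 5.7834802 × 10^-4.
Sum = 0.087480995.
SE = √(0.087480995) = 0.2958.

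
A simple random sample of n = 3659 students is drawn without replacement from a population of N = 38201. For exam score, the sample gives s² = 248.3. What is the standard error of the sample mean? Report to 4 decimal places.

Under SRS without replacement, Var(ȳ) = (1 − f)·s²/n with f = n/N = 3659/38201 = 0.09578283.
Var(ȳ) = (1 − 0.09578283)·248.3/3659 = 0.90421717·0.067860071 = 0.061360241.
SE(ȳ) = √(0.061360241) = 0.2477.

0.2477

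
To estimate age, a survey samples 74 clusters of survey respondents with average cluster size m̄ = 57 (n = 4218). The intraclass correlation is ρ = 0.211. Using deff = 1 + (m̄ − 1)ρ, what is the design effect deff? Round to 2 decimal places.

deff = 1 + (57 − 1)·0.211 = 1 + 11.816 = 12.816.

12.82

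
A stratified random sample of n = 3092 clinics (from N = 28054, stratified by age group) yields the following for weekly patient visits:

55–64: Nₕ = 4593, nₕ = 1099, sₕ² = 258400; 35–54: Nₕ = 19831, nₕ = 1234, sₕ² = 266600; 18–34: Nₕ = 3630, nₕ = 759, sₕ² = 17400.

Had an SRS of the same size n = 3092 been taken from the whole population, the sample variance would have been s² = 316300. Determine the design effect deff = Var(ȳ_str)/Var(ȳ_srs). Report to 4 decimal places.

Var(ȳ_str) = Σ Wₕ²(1−fₕ)sₕ²/nₕ with Wₕ = Nₕ/28054:
  55–64: (4593/28054)²·(1−1099/4593)·258400/1099 = 4.7942931
  35–54: (19831/28054)²·(1−1234/19831)·266600/1234 = 101.23785
  18–34: (3630/28054)²·(1−759/3630)·17400/759 = 0.3035692
  → Var(ȳ_str) = 106.33571.
Var(ȳ_srs) = (1 − 3092/28054)·316300/3092 = 91.021564.
deff = 106.33571 / 91.021564 = 1.1682.

1.1682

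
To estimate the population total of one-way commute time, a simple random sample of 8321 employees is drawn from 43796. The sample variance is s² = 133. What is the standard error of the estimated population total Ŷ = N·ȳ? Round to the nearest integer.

4983

Var(Ŷ) = N²·Var(ȳ) = N²·(1 − n/N)·s²/n.
f = 8321/43796 = 0.18999452; Var(ȳ) = 0.81000548·133/8321 = 0.012946849.
Var(Ŷ) = 43796² · 0.012946849 = 2.4833217 × 10^7.
SE(Ŷ) = √(2.4833217 × 10^7) = 4983.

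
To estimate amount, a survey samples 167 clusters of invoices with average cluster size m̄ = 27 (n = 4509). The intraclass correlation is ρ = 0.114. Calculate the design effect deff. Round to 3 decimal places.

deff = 1 + (27 − 1)·0.114 = 1 + 2.964 = 3.964.

3.964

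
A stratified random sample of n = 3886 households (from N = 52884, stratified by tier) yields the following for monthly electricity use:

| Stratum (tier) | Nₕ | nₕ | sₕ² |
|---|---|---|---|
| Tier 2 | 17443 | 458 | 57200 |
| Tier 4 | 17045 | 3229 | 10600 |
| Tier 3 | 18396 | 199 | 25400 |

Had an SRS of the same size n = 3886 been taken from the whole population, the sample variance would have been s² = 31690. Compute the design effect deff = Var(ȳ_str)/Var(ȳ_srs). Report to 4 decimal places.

Var(ȳ_str) = Σ Wₕ²(1−fₕ)sₕ²/nₕ with Wₕ = Nₕ/52884:
  Tier 2: (17443/52884)²·(1−458/17443)·57200/458 = 13.230269
  Tier 4: (17045/52884)²·(1−3229/17045)·10600/3229 = 0.27641942
  Tier 3: (18396/52884)²·(1−199/18396)·25400/199 = 15.277604
  → Var(ȳ_str) = 28.784292.
Var(ȳ_srs) = (1 − 3886/52884)·31690/3886 = 7.555679.
deff = 28.784292 / 7.555679 = 3.8096.

3.8096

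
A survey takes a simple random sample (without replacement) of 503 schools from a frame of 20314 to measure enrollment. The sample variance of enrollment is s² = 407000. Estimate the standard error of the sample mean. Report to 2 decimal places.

Under SRS without replacement, Var(ȳ) = (1 − f)·s²/n with f = n/N = 503/20314 = 0.02476125.
Var(ȳ) = (1 − 0.02476125)·407000/503 = 0.97523875·809.14513 = 789.10969.
SE(ȳ) = √(789.10969) = 28.09.

28.09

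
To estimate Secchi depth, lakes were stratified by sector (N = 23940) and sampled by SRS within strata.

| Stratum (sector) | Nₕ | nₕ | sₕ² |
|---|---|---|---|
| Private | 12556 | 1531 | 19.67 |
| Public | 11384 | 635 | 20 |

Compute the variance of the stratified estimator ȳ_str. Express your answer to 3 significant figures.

0.00983

Var(ȳ_str) = Σₕ Wₕ²(1 − fₕ)sₕ²/nₕ with Wₕ = Nₕ/N, N = 23940.
Private: Wₕ = 0.52447786; term = 0.52447786²·(1 − 0.12193374)·19.67/1531 = 0.0031032073.
Public: Wₕ = 0.47552214; term = 0.47552214²·(1 − 0.05578004)·20/635 = 0.0067246692.
Sum = 0.0098278765.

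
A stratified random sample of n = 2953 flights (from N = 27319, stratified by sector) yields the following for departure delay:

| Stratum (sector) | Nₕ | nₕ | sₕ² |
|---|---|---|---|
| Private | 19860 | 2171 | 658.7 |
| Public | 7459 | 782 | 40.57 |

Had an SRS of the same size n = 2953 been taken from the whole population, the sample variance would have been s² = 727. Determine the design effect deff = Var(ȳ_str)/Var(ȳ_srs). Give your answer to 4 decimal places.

0.6662

Var(ȳ_str) = Σ Wₕ²(1−fₕ)sₕ²/nₕ with Wₕ = Nₕ/27319:
  Private: (19860/27319)²·(1−2171/19860)·658.7/2171 = 0.14281728
  Public: (7459/27319)²·(1−782/7459)·40.57/782 = 0.0034620285
  → Var(ȳ_str) = 0.14627931.
Var(ȳ_srs) = (1 − 2953/27319)·727/2953 = 0.2195788.
deff = 0.14627931 / 0.2195788 = 0.6662.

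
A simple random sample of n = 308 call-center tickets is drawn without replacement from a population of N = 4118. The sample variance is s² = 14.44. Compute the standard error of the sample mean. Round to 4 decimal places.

0.2083

Under SRS without replacement, Var(ȳ) = (1 − f)·s²/n with f = n/N = 308/4118 = 0.07479359.
Var(ȳ) = (1 − 0.07479359)·14.44/308 = 0.92520641·0.046883117 = 0.04337656.
SE(ȳ) = √(0.04337656) = 0.2083.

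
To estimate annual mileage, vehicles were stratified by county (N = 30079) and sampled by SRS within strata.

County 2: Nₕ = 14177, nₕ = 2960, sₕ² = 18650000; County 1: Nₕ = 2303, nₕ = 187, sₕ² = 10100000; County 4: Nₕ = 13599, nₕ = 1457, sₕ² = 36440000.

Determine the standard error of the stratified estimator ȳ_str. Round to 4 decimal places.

Var(ȳ_str) = Σₕ Wₕ²(1 − fₕ)sₕ²/nₕ with Wₕ = Nₕ/N, N = 30079.
County 2: Wₕ = 0.47132551; term = 0.47132551²·(1 − 0.20878888)·18650000/2960 = 1107.443.
County 1: Wₕ = 0.07656505; term = 0.07656505²·(1 − 0.08119844)·10100000/187 = 290.91263.
County 4: Wₕ = 0.45210945; term = 0.45210945²·(1 − 0.10714023)·36440000/1457 = 4564.4582.
Sum = 5962.8138.
SE = √(5962.8138) = 77.2193.

77.2193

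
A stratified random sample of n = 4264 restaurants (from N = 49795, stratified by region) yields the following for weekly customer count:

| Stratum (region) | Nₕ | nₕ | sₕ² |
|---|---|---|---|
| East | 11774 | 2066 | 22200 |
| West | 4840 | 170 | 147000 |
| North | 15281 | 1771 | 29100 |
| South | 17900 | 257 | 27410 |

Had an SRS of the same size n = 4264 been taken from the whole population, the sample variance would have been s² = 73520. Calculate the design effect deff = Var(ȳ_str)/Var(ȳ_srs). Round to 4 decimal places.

Var(ȳ_str) = Σ Wₕ²(1−fₕ)sₕ²/nₕ with Wₕ = Nₕ/49795:
  East: (11774/49795)²·(1−2066/11774)·22200/2066 = 0.49534181
  West: (4840/49795)²·(1−170/4840)·147000/170 = 7.8824129
  North: (15281/49795)²·(1−1771/15281)·29100/1771 = 1.3680755
  South: (17900/49795)²·(1−257/17900)·27410/257 = 13.58407
  → Var(ȳ_str) = 23.3299.
Var(ȳ_srs) = (1 − 4264/49795)·73520/4264 = 15.765573.
deff = 23.3299 / 15.765573 = 1.4798.

1.4798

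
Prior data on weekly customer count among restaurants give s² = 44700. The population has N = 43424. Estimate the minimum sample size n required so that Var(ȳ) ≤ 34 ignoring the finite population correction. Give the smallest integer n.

1315

Without fpc, n₀ = s²/D = 44700/34 = 1314.7059.
Rounding up, n = 1315.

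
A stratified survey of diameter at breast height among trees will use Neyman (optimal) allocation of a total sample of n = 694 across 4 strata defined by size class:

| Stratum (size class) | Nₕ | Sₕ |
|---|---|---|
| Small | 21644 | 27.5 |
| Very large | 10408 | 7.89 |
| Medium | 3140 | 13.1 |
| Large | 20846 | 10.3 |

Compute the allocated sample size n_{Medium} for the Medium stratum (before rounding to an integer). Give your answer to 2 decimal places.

30.59

Neyman allocation: nₕ = n·NₕSₕ / Σⱼ NⱼSⱼ.
Σ NⱼSⱼ = 21644·27.5 + 10408·7.89 + 3140·13.1 + 20846·10.3 = 933176.92.
n_{Medium} = 694·3140·13.1 / 933176.92 = 30.59.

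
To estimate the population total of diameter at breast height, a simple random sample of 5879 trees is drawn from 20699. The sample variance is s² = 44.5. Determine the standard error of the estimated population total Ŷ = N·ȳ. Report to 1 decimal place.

1523.8

Var(Ŷ) = N²·Var(ȳ) = N²·(1 − n/N)·s²/n.
f = 5879/20699 = 0.28402338; Var(ȳ) = 0.71597662·44.5/5879 = 0.0054194522.
Var(Ŷ) = 20699² · 0.0054194522 = 2.3219567 × 10^6.
SE(Ŷ) = √(2.3219567 × 10^6) = 1523.8.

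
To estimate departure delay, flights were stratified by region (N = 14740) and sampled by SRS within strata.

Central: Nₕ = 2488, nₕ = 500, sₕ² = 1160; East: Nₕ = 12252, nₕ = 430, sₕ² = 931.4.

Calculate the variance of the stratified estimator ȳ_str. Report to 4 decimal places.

Var(ȳ_str) = Σₕ Wₕ²(1 − fₕ)sₕ²/nₕ with Wₕ = Nₕ/N, N = 14740.
Central: Wₕ = 0.16879240; term = 0.16879240²·(1 − 0.20096463)·1160/500 = 0.052815303.
East: Wₕ = 0.83120760; term = 0.83120760²·(1 − 0.03509631)·931.4/430 = 1.4440118.
Sum = 1.4968271.

1.4968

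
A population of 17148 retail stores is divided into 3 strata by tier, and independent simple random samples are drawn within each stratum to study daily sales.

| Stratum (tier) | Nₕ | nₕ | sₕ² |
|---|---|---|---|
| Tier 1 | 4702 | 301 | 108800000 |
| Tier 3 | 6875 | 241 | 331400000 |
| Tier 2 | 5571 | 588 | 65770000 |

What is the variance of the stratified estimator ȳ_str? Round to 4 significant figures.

Var(ȳ_str) = Σₕ Wₕ²(1 − fₕ)sₕ²/nₕ with Wₕ = Nₕ/N, N = 17148.
Tier 1: Wₕ = 0.27420107; term = 0.27420107²·(1 − 0.06401531)·108800000/301 = 25437.208.
Tier 3: Wₕ = 0.40092139; term = 0.40092139²·(1 − 0.03505455)·331400000/241 = 213283.22.
Tier 2: Wₕ = 0.32487754; term = 0.32487754²·(1 − 0.10554658)·65770000/588 = 10559.604.
Sum = 249280.03.

249300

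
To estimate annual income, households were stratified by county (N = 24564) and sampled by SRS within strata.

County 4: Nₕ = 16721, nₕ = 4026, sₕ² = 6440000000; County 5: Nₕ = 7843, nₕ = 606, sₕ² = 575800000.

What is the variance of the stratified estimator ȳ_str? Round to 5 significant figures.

Var(ȳ_str) = Σₕ Wₕ²(1 − fₕ)sₕ²/nₕ with Wₕ = Nₕ/N, N = 24564.
County 4: Wₕ = 0.68071161; term = 0.68071161²·(1 − 0.24077507)·6440000000/4026 = 562741.41.
County 5: Wₕ = 0.31928839; term = 0.31928839²·(1 − 0.07726635)·575800000/606 = 89380.267.
Sum = 652121.68.

652120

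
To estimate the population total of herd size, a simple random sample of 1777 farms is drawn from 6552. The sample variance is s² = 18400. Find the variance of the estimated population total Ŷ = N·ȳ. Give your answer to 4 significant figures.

3.239 × 10^8

Var(Ŷ) = N²·Var(ȳ) = N²·(1 − n/N)·s²/n.
f = 1777/6552 = 0.27121490; Var(ȳ) = 0.72878510·18400/1777 = 7.5462273.
Var(Ŷ) = 6552² · 7.5462273 = 3.2394976 × 10^8.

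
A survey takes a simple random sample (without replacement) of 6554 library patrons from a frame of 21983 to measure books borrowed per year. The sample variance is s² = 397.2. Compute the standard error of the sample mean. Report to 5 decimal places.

Under SRS without replacement, Var(ȳ) = (1 − f)·s²/n with f = n/N = 6554/21983 = 0.29813947.
Var(ȳ) = (1 − 0.29813947)·397.2/6554 = 0.70186053·0.060604211 = 0.042535704.
SE(ȳ) = √(0.042535704) = 0.20624.

0.20624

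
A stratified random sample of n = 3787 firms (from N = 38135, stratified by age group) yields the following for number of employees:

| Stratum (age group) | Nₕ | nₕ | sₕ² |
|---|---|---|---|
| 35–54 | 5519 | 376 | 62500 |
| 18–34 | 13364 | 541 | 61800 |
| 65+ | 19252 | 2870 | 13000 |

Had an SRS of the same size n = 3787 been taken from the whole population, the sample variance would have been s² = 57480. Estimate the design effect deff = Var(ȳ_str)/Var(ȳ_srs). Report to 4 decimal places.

Var(ȳ_str) = Σ Wₕ²(1−fₕ)sₕ²/nₕ with Wₕ = Nₕ/38135:
  35–54: (5519/38135)²·(1−376/5519)·62500/376 = 3.2443044
  18–34: (13364/38135)²·(1−541/13364)·61800/541 = 13.460767
  65+: (19252/38135)²·(1−2870/19252)·13000/2870 = 0.98232846
  → Var(ȳ_str) = 17.6874.
Var(ȳ_srs) = (1 − 3787/38135)·57480/3787 = 13.670965.
deff = 17.6874 / 13.670965 = 1.2938.

1.2938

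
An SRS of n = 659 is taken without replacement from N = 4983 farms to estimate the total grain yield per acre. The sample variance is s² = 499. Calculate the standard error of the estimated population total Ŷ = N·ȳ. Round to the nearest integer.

Var(Ŷ) = N²·Var(ȳ) = N²·(1 − n/N)·s²/n.
f = 659/4983 = 0.13224965; Var(ȳ) = 0.86775035·499/659 = 0.65706741.
Var(Ŷ) = 4983² · 0.65706741 = 1.6315174 × 10^7.
SE(Ŷ) = √(1.6315174 × 10^7) = 4039.

4039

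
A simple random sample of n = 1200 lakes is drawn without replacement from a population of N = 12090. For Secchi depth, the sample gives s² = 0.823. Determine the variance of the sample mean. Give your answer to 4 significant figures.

Under SRS without replacement, Var(ȳ) = (1 − f)·s²/n with f = n/N = 1200/12090 = 0.09925558.
Var(ȳ) = (1 − 0.09925558)·0.823/1200 = 0.90074442·6.8583333 × 10^-4 = 6.1776055 × 10^-4.

6.178 × 10^-4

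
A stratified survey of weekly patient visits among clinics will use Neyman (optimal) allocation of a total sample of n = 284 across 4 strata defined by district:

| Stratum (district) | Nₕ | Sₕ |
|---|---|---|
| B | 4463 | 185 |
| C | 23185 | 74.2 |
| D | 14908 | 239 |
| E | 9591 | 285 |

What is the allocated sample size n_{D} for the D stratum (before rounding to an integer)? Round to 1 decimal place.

114.4

Neyman allocation: nₕ = n·NₕSₕ / Σⱼ NⱼSⱼ.
Σ NⱼSⱼ = 4463·185 + 23185·74.2 + 14908·239 + 9591·285 = 8.842429 × 10^6.
n_{D} = 284·14908·239 / (8.842429 × 10^6) = 114.4.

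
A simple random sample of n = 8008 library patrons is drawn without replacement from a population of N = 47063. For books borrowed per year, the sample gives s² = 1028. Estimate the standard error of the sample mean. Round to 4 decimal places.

Under SRS without replacement, Var(ȳ) = (1 − f)·s²/n with f = n/N = 8008/47063 = 0.17015490.
Var(ȳ) = (1 − 0.17015490)·1028/8008 = 0.82984510·0.12837163 = 0.10652857.
SE(ȳ) = √(0.10652857) = 0.3264.

0.3264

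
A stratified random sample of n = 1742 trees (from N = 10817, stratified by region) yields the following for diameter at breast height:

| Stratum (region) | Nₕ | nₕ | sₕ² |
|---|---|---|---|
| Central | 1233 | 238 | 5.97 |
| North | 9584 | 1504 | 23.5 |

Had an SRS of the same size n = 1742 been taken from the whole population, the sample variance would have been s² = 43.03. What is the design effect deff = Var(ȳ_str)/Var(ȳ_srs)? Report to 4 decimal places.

Var(ȳ_str) = Σ Wₕ²(1−fₕ)sₕ²/nₕ with Wₕ = Nₕ/10817:
  Central: (1233/10817)²·(1−238/1233)·5.97/238 = 2.6300855 × 10^-4
  North: (9584/10817)²·(1−1504/9584)·23.5/1504 = 0.010341047
  → Var(ȳ_str) = 0.010604056.
Var(ȳ_srs) = (1 − 1742/10817)·43.03/1742 = 0.020723495.
deff = 0.010604056 / 0.020723495 = 0.5117.

0.5117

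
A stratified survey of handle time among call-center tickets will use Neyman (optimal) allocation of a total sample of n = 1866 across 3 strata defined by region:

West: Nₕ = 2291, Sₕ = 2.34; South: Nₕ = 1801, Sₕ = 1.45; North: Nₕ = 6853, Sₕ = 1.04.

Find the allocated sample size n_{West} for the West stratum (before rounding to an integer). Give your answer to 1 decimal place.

662.5

Neyman allocation: nₕ = n·NₕSₕ / Σⱼ NⱼSⱼ.
Σ NⱼSⱼ = 2291·2.34 + 1801·1.45 + 6853·1.04 = 15099.51.
n_{West} = 1866·2291·2.34 / 15099.51 = 662.5.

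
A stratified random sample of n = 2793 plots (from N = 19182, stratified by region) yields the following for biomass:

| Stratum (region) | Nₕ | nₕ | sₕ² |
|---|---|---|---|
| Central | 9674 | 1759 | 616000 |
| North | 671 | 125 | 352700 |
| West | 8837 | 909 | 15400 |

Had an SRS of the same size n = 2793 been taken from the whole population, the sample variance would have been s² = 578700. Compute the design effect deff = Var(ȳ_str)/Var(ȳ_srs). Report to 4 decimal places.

0.4458

Var(ȳ_str) = Σ Wₕ²(1−fₕ)sₕ²/nₕ with Wₕ = Nₕ/19182:
  Central: (9674/19182)²·(1−1759/9674)·616000/1759 = 72.875929
  North: (671/19182)²·(1−125/671)·352700/125 = 2.8094599
  West: (8837/19182)²·(1−909/8837)·15400/909 = 3.2258009
  → Var(ȳ_str) = 78.91119.
Var(ȳ_srs) = (1 − 2793/19182)·578700/2793 = 177.02765.
deff = 78.91119 / 177.02765 = 0.4458.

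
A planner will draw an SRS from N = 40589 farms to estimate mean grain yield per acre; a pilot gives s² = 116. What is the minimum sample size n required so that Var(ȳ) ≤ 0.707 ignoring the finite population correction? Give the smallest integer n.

165

Without fpc, n₀ = s²/D = 116/0.707 = 164.0736.
Rounding up, n = 165.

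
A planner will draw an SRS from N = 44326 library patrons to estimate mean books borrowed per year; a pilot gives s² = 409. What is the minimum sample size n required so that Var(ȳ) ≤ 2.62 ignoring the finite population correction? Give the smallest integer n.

Without fpc, n₀ = s²/D = 409/2.62 = 156.1069.
Rounding up, n = 157.

157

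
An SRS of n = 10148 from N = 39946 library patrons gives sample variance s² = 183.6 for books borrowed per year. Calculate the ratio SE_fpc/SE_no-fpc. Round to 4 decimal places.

0.8637

f = n/N = 10148/39946 = 0.25404296.
SE_no-fpc = √(s²/n) = 0.13450738; SE_fpc = √((1−f)s²/n) = 0.11617242.
Ratio = √(1−f) = 0.86368805.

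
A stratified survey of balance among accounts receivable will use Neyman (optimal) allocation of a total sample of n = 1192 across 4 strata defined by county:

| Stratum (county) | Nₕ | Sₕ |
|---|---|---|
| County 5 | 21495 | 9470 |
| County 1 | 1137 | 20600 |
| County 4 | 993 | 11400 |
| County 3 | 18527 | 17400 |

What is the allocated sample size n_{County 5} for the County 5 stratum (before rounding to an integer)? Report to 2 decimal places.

Neyman allocation: nₕ = n·NₕSₕ / Σⱼ NⱼSⱼ.
Σ NⱼSⱼ = 21495·9470 + 1137·20600 + 993·11400 + 18527·17400 = 5.6066985 × 10^8.
n_{County 5} = 1192·21495·9470 / (5.6066985 × 10^8) = 432.77.

432.77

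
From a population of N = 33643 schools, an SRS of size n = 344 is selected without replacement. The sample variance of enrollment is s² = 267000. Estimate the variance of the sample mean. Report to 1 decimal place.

768.2

Under SRS without replacement, Var(ȳ) = (1 − f)·s²/n with f = n/N = 344/33643 = 0.01022501.
Var(ȳ) = (1 − 0.01022501)·267000/344 = 0.98977499·776.16279 = 768.22652.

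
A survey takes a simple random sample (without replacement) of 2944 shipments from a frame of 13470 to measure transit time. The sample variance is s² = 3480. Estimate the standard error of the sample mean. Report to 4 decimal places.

0.9611

Under SRS without replacement, Var(ȳ) = (1 − f)·s²/n with f = n/N = 2944/13470 = 0.21855976.
Var(ȳ) = (1 − 0.21855976)·3480/2944 = 0.78144024·1.1820652 = 0.92371332.
SE(ȳ) = √(0.92371332) = 0.9611.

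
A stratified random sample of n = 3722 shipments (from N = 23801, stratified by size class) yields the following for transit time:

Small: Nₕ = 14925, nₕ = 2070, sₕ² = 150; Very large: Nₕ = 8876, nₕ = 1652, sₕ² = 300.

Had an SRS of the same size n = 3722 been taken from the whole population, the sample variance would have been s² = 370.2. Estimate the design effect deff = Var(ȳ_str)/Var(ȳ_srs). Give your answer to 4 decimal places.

Var(ȳ_str) = Σ Wₕ²(1−fₕ)sₕ²/nₕ with Wₕ = Nₕ/23801:
  Small: (14925/23801)²·(1−2070/14925)·150/2070 = 0.024542394
  Very large: (8876/23801)²·(1−1652/8876)·300/1652 = 0.020554922
  → Var(ȳ_str) = 0.045097316.
Var(ȳ_srs) = (1 − 3722/23801)·370.2/3722 = 0.083908686.
deff = 0.045097316 / 0.083908686 = 0.5375.

0.5375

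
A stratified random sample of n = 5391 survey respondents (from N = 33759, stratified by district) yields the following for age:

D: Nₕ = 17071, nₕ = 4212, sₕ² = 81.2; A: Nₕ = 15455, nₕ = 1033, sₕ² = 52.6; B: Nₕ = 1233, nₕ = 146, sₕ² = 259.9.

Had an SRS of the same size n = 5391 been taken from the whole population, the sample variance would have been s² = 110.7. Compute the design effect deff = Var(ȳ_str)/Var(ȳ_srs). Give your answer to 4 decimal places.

Var(ȳ_str) = Σ Wₕ²(1−fₕ)sₕ²/nₕ with Wₕ = Nₕ/33759:
  D: (17071/33759)²·(1−4212/17071)·81.2/4212 = 0.0037132542
  A: (15455/33759)²·(1−1033/15455)·52.6/1033 = 0.009958657
  B: (1233/33759)²·(1−146/1233)·259.9/146 = 0.0020934707
  → Var(ȳ_str) = 0.015765382.
Var(ȳ_srs) = (1 − 5391/33759)·110.7/5391 = 0.017255098.
deff = 0.015765382 / 0.017255098 = 0.9137.

0.9137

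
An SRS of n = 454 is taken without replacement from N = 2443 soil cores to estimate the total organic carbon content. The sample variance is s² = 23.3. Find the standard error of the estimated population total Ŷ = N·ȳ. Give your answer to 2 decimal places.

499.38

Var(Ŷ) = N²·Var(ȳ) = N²·(1 − n/N)·s²/n.
f = 454/2443 = 0.18583709; Var(ȳ) = 0.81416291·23.3/454 = 0.041784132.
Var(Ŷ) = 2443² · 0.041784132 = 249378.1.
SE(Ŷ) = √(249378.1) = 499.38.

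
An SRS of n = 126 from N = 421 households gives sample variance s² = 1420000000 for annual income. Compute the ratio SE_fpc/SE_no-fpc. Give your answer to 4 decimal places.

0.8371

f = n/N = 126/421 = 0.29928741.
SE_no-fpc = √(s²/n) = 3357.0584; SE_fpc = √((1−f)s²/n) = 2810.1458.
Ratio = √(1−f) = 0.83708577.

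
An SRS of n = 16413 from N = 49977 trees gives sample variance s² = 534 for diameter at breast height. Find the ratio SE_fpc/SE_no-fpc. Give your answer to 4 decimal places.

0.8195

f = n/N = 16413/49977 = 0.32841107.
SE_no-fpc = √(s²/n) = 0.18037512; SE_fpc = √((1−f)s²/n) = 0.14781837.
Ratio = √(1−f) = 0.81950530.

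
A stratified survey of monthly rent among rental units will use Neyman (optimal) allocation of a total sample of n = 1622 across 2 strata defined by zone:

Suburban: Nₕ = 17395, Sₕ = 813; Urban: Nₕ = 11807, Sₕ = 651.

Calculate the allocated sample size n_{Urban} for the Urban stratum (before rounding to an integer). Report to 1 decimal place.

571.1

Neyman allocation: nₕ = n·NₕSₕ / Σⱼ NⱼSⱼ.
Σ NⱼSⱼ = 17395·813 + 11807·651 = 2.1828492 × 10^7.
n_{Urban} = 1622·11807·651 / (2.1828492 × 10^7) = 571.1.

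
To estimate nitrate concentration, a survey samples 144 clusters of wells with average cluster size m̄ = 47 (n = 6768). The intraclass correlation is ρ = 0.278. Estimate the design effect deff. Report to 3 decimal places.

13.788

deff = 1 + (47 − 1)·0.278 = 1 + 12.788 = 13.788.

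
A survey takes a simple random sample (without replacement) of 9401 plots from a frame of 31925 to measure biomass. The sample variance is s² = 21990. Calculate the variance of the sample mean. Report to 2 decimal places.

Under SRS without replacement, Var(ȳ) = (1 − f)·s²/n with f = n/N = 9401/31925 = 0.29447142.
Var(ȳ) = (1 − 0.29447142)·21990/9401 = 0.70552858·2.3391129 = 1.650311.

1.65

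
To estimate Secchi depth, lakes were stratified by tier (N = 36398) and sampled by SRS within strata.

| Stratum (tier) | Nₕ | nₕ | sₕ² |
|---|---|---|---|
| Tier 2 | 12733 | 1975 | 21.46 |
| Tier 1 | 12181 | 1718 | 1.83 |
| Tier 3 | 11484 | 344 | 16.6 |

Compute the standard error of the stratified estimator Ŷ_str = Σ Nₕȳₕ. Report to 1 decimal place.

2792.4

Var(Ŷ_str) = Σₕ Nₕ²(1 − fₕ)sₕ²/nₕ.
Tier 2: 12733²·(1 − 1975/12733)·21.46/1975 = 1.4884179 × 10^6.
Tier 1: 12181²·(1 − 1718/12181)·1.83/1718 = 135758.52.
Tier 3: 11484²·(1 − 344/11484)·16.6/344 = 6.1734512 × 10^6.
Sum = 7.7976276 × 10^6.
SE = √(7.7976276 × 10^6) = 2792.4.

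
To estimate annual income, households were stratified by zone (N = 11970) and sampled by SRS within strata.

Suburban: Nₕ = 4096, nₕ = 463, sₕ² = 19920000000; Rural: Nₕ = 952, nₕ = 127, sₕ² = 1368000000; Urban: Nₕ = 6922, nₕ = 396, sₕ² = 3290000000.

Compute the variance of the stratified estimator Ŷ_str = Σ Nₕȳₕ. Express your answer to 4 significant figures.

Var(Ŷ_str) = Σₕ Nₕ²(1 − fₕ)sₕ²/nₕ.
Suburban: 4096²·(1 − 463/4096)·19920000000/463 = 6.4022656 × 10^14.
Rural: 952²·(1 − 127/952)·1368000000/127 = 8.4600567 × 10^12.
Urban: 6922²·(1 − 396/6922)·3290000000/396 = 3.753007 × 10^14.
Sum = 1.0239873 × 10^15.

1.024 × 10^15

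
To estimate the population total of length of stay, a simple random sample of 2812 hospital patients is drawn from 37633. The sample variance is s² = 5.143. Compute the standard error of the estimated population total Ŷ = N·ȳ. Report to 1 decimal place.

1548.1

Var(Ŷ) = N²·Var(ȳ) = N²·(1 − n/N)·s²/n.
f = 2812/37633 = 0.07472165; Var(ȳ) = 0.92527835·5.143/2812 = 0.0016922854.
Var(Ŷ) = 37633² · 0.0016922854 = 2.3966868 × 10^6.
SE(Ŷ) = √(2.3966868 × 10^6) = 1548.1.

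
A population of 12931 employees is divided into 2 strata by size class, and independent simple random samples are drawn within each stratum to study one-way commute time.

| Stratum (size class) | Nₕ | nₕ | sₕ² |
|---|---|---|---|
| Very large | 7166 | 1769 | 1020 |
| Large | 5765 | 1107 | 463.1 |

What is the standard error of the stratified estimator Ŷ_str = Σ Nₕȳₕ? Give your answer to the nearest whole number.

5791

Var(Ŷ_str) = Σₕ Nₕ²(1 − fₕ)sₕ²/nₕ.
Very large: 7166²·(1 − 1769/7166)·1020/1769 = 2.229983 × 10^7.
Large: 5765²·(1 − 1107/5765)·463.1/1107 = 1.1233781 × 10^7.
Sum = 3.3533611 × 10^7.
SE = √(3.3533611 × 10^7) = 5791.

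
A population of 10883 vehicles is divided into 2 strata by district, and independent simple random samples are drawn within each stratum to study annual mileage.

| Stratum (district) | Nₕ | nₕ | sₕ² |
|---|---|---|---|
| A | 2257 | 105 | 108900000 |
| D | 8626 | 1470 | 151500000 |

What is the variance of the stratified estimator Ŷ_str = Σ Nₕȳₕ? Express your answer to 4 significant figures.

Var(Ŷ_str) = Σₕ Nₕ²(1 − fₕ)sₕ²/nₕ.
A: 2257²·(1 − 105/2257)·108900000/105 = 5.0374692 × 10^12.
D: 8626²·(1 − 1470/8626)·151500000/1470 = 6.3617278 × 10^12.
Sum = 1.1399197 × 10^13.

1.140 × 10^13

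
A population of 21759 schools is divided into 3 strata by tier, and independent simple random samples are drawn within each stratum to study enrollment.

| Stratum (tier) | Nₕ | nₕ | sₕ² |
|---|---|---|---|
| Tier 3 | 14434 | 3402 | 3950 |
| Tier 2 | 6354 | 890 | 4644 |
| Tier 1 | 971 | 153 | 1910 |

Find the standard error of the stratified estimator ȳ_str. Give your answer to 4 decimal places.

0.8911

Var(ȳ_str) = Σₕ Wₕ²(1 − fₕ)sₕ²/nₕ with Wₕ = Nₕ/N, N = 21759.
Tier 3: Wₕ = 0.66335769; term = 0.66335769²·(1 − 0.23569350)·3950/3402 = 0.39050435.
Tier 2: Wₕ = 0.29201710; term = 0.29201710²·(1 − 0.14006925)·4644/890 = 0.38263284.
Tier 1: Wₕ = 0.04462521; term = 0.04462521²·(1 − 0.15756952)·1910/153 = 0.02094289.
Sum = 0.79408008.
SE = √(0.79408008) = 0.8911.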